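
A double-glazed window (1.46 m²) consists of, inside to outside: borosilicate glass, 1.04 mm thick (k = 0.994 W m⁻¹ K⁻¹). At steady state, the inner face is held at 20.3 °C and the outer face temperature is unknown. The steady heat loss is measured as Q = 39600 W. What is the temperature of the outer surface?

T_out = -8.08 °C

Sum the resistances:
  R_borosilicate glass = L/(kA) = 0.00104/(0.994·1.46) = 7.166×10^-4 K/W
ΣR = 7.166×10^-4 K/W
ΔT = Q·ΣR = 39600 × 7.166×10^-4 = 28.38 K
Heat flows outward, so T_out = T_in − ΔT = 20.3 − 28.38 = -8.08 °C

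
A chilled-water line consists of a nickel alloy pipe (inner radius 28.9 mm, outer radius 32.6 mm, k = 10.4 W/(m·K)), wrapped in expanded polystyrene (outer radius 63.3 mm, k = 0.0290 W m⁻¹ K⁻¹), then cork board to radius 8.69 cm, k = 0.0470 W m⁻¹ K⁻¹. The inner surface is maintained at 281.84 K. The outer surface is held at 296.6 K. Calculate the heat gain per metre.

Resistance network (inner→outer):
  R'_nickel alloy = ln(0.0326/0.0289)/(2πk) = 0.1205/(2π·10.4) = 0.001844 m·K/W
  R'_expanded polystyrene = ln(0.0633/0.0326)/(2πk) = 0.6636/(2π·0.0290) = 3.642 m·K/W
  R'_cork board = ln(0.0869/0.0633)/(2πk) = 0.3169/(2π·0.0470) = 1.073 m·K/W
ΣR = 0.001844 + 3.642 + 1.073 = 4.717 m·K/W
Q' = ΔT/ΣR = (281.84 K − 296.6 K)/4.717 = -3.13 W/m
(Negative Q' ⇒ heat flows inward; heat gain = 3.13 W/m.)

Q' = 3.13 W/m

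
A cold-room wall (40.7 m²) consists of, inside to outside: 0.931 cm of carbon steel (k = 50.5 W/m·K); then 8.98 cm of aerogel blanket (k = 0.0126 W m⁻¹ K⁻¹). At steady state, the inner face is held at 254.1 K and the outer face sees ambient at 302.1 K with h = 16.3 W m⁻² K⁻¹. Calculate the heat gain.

Treat each layer as a resistance in series:
  R_carbon steel = L/(kA) = 0.00931/(50.5·40.7) = 4.530×10^-6 K/W
  R_aerogel blanket = L/(kA) = 0.0898/(0.0126·40.7) = 0.1751 K/W
  R_conv,out = 1/(hA) = 1/(16.3·40.7) = 0.001507 K/W
ΣR = 4.530×10^-6 + 0.1751 + 0.001507 = 0.1766 K/W
Q = ΔT/ΣR = (254.1 K − 302.1 K)/0.1766 = -272 W
(Negative Q ⇒ heat flows inward; heat gain = 272 W.)

Q = 272 W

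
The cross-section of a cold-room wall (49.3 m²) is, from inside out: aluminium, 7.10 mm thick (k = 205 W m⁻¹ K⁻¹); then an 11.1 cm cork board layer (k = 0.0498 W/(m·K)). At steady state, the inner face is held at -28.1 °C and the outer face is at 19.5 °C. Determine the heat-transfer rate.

Q = 1050 W

Series thermal resistances, inner to outer:
  R_aluminium = L/(kA) = 0.00710/(205·49.3) = 7.025×10^-7 K/W
  R_cork board = L/(kA) = 0.111/(0.0498·49.3) = 0.04521 K/W
ΣR = 7.025×10^-7 + 0.04521 = 0.04521 K/W
Q = ΔT/ΣR = (-28.1 °C − 19.5 °C)/0.04521 = -1050 W
(Negative Q ⇒ heat flows inward; heat gain = 1050 W.)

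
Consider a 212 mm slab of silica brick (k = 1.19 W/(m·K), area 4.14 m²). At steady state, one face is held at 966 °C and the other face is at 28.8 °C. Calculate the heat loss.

Q = 21800 W

Q = kA·ΔT/L = 1.19 × 4.14 × |966 °C − 28.8 °C| / 0.212 = 21800 W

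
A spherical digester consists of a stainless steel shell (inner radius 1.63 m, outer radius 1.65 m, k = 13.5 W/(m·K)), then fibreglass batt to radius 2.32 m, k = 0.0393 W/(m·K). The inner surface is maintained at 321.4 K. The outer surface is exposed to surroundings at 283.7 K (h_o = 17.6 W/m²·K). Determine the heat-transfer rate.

Q = 106 W

Treat each layer as a resistance in series:
  R_stainless steel = (1/1.63 − 1/1.65)/(4πk) = 0.007436/(4π·13.5) = 4.383×10^-5 K/W
  R_fibreglass batt = (1/1.65 − 1/2.32)/(4πk) = 0.1750/(4π·0.0393) = 0.3544 K/W
  R_conv,out = 1/(4πr²h) = 1/(4π·2.32²·17.6) = 8.400×10^-4 K/W
ΣR = 4.383×10^-5 + 0.3544 + 8.400×10^-4 = 0.3553 K/W
Q = ΔT/ΣR = (321.4 K − 283.7 K)/0.3553 = 106 W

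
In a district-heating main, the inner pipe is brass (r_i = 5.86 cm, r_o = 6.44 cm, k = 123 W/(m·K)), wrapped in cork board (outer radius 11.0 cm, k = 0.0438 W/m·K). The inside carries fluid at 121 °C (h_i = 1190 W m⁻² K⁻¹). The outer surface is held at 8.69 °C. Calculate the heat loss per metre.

Series thermal resistances, inner to outer:
  R'_conv,in = 1/(2πr h) = 1/(2π·0.0586·1190) = 0.002282 m·K/W
  R'_brass = ln(0.0644/0.0586)/(2πk) = 0.09438/(2π·123) = 1.221×10^-4 m·K/W
  R'_cork board = ln(0.110/0.0644)/(2πk) = 0.5354/(2π·0.0438) = 1.945 m·K/W
ΣR = 0.002282 + 1.221×10^-4 + 1.945 = 1.947 m·K/W
Q' = ΔT/ΣR = (121 °C − 8.69 °C)/1.947 = 57.7 W/m

Q' = 57.7 W/m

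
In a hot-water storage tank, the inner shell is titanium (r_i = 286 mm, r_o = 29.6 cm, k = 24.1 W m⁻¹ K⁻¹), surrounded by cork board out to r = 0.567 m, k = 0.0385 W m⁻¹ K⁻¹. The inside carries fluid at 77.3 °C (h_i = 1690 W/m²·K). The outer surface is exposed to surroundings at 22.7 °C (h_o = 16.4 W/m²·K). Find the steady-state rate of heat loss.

Q = 16.3 W

Resistance network (inner→outer):
  R_conv,in = 1/(4πr²h) = 1/(4π·0.286²·1690) = 5.757×10^-4 K/W
  R_titanium = (1/0.286 − 1/0.296)/(4πk) = 0.1181/(4π·24.1) = 3.900×10^-4 K/W
  R_cork board = (1/0.296 − 1/0.567)/(4πk) = 1.615/(4π·0.0385) = 3.338 K/W
  R_conv,out = 1/(4πr²h) = 1/(4π·0.567²·16.4) = 0.01509 K/W
ΣR = 5.757×10^-4 + 3.900×10^-4 + 3.338 + 0.01509 = 3.354 K/W
Q = ΔT/ΣR = (77.3 °C − 22.7 °C)/3.354 = 16.3 W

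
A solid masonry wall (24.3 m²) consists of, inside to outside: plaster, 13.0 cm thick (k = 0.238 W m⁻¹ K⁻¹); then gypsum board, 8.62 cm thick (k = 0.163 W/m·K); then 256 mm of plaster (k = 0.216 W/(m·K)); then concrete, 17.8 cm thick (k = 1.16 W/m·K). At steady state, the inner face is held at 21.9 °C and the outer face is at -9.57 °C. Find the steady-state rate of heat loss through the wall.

Treat each layer as a resistance in series:
  R_plaster = L/(kA) = 0.130/(0.238·24.3) = 0.02248 K/W
  R_gypsum board = L/(kA) = 0.0862/(0.163·24.3) = 0.02176 K/W
  R_plaster = L/(kA) = 0.256/(0.216·24.3) = 0.04877 K/W
  R_concrete = L/(kA) = 0.178/(1.16·24.3) = 0.006315 K/W
ΣR = 0.02248 + 0.02176 + 0.04877 + 0.006315 = 0.09932 K/W
Q = ΔT/ΣR = (21.9 °C − -9.57 °C)/0.09932 = 317 W

Q = 317 W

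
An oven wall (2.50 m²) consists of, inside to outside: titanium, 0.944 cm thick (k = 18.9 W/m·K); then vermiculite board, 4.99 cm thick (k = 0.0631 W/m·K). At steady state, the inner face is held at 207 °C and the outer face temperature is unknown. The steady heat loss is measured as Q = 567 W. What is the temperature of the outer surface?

Sum the resistances:
  R_titanium = L/(kA) = 0.00944/(18.9·2.50) = 1.998×10^-4 K/W
  R_vermiculite board = L/(kA) = 0.0499/(0.0631·2.50) = 0.3163 K/W
ΣR = 0.3165 K/W
ΔT = Q·ΣR = 567 × 0.3165 = 179.5 K
Heat flows outward, so T_out = T_in − ΔT = 207 − 179.5 = 27.5 °C

T_out = 27.5 °C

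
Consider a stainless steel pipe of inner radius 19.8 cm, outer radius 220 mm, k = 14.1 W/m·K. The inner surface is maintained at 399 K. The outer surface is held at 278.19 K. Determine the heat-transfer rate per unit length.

Q' = 1.02×10^5 W/m

Q' = 2πk·ΔT/ln(r₂/r₁) = 2π × 14.1 × 120.81 / ln(0.220/0.198) = 1.02×10^5 W/m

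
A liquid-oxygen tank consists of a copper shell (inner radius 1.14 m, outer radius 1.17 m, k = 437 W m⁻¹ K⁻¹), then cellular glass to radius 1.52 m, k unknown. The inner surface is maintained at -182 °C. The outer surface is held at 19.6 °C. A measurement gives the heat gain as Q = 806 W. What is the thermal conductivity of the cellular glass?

k = 0.0626 W/m·K

ΣR = ΔT/Q = |-182 − 19.6|/806 = 0.2501 K/W
Known resistances:
  R_copper = (1/1.14 − 1/1.17)/(4πk) = 0.02249/(4π·437) = 4.096×10^-6 K/W
R_cellular glass = ΣR − ΣR_known = 0.2501 − 4.096×10^-6 = 0.2501 K/W
(1/r₁−1/r₂)/(4πk) = 0.2501 ⇒ k = 0.1968/(4π·0.2501) = 0.0626 W/m·K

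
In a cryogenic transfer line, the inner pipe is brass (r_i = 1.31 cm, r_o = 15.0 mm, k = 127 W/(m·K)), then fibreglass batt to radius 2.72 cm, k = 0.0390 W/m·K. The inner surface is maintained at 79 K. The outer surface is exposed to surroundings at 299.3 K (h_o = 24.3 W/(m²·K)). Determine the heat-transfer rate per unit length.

Q' = 82.5 W/m

Series thermal resistances, inner to outer:
  R'_brass = ln(0.0150/0.0131)/(2πk) = 0.1354/(2π·127) = 1.697×10^-4 m·K/W
  R'_fibreglass batt = ln(0.0272/0.0150)/(2πk) = 0.5952/(2π·0.0390) = 2.429 m·K/W
  R'_conv,out = 1/(2πr h) = 1/(2π·0.0272·24.3) = 0.2408 m·K/W
ΣR = 1.697×10^-4 + 2.429 + 0.2408 = 2.670 m·K/W
Q' = ΔT/ΣR = (79 K − 299.3 K)/2.670 = -82.5 W/m
(Negative Q' ⇒ heat flows inward; heat gain = 82.5 W/m.)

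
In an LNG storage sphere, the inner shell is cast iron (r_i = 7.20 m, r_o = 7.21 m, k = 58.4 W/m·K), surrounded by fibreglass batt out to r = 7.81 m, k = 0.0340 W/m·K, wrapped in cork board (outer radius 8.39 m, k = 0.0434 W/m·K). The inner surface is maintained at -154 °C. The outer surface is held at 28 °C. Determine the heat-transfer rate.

Q = 4.42 kW

Resistance network (inner→outer):
  R_cast iron = (1/7.20 − 1/7.21)/(4πk) = 1.926×10^-4/(4π·58.4) = 2.625×10^-7 K/W
  R_fibreglass batt = (1/7.21 − 1/7.81)/(4πk) = 0.01066/(4π·0.0340) = 0.02494 K/W
  R_cork board = (1/7.81 − 1/8.39)/(4πk) = 0.008851/(4π·0.0434) = 0.01623 K/W
ΣR = 2.625×10^-7 + 0.02494 + 0.01623 = 0.04117 K/W
Q = ΔT/ΣR = (-154 °C − 28 °C)/0.04117 = -4420 W
(Negative Q ⇒ heat flows inward; heat gain = 4420 W.)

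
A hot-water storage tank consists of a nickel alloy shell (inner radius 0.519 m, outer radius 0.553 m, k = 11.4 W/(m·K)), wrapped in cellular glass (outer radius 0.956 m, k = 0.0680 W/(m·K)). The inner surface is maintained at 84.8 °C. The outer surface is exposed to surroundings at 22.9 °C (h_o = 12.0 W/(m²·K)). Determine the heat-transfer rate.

Q = 68.8 W

Resistance network (inner→outer):
  R_nickel alloy = (1/0.519 − 1/0.553)/(4πk) = 0.1185/(4π·11.4) = 8.269×10^-4 K/W
  R_cellular glass = (1/0.553 − 1/0.956)/(4πk) = 0.7623/(4π·0.0680) = 0.8921 K/W
  R_conv,out = 1/(4πr²h) = 1/(4π·0.956²·12.0) = 0.007256 K/W
ΣR = 8.269×10^-4 + 0.8921 + 0.007256 = 0.9002 K/W
Q = ΔT/ΣR = (84.8 °C − 22.9 °C)/0.9002 = 68.8 W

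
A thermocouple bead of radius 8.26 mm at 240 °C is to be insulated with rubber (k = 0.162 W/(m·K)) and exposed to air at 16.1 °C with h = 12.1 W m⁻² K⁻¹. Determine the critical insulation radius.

r_cr = 2.68 cm

For a sphere, r_cr = 2k_ins/h = 2·0.162/12.1 = 0.0268 m = 2.68 cm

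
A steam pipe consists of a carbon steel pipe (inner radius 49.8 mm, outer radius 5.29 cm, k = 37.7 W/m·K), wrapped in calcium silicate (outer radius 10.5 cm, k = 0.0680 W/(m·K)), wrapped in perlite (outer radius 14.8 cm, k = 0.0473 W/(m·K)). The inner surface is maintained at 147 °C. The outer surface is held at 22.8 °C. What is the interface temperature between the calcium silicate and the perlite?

T = 74.8 °C

Treat each layer as a resistance in series:
  R'_carbon steel = ln(0.0529/0.0498)/(2πk) = 0.06039/(2π·37.7) = 2.549×10^-4 m·K/W
  R'_calcium silicate = ln(0.105/0.0529)/(2πk) = 0.6856/(2π·0.0680) = 1.605 m·K/W
  R'_perlite = ln(0.148/0.105)/(2πk) = 0.3433/(2π·0.0473) = 1.155 m·K/W
ΣR = 2.549×10^-4 + 1.605 + 1.155 = 2.760 m·K/W
Q' = ΔT/ΣR = (147 °C − 22.8 °C)/2.760 = 45.00 W/m
From the inner boundary to the calcium silicate/perlite interface, ΣR_partial = 1.605 m·K/W.
T_interface = T_in − Q'·ΣR_partial = 147 °C − (45.00)(1.605) = 74.8 °C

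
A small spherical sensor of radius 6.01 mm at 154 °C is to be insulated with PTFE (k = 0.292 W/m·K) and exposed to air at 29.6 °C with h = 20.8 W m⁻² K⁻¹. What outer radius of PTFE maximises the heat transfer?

For a sphere, r_cr = 2k_ins/h = 2·0.292/20.8 = 0.0281 m = 2.81 cm

r_cr = 2.81 cm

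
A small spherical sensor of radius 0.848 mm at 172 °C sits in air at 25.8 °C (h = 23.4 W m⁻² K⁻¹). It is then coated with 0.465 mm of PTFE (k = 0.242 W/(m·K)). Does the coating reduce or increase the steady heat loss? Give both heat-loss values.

Critical radius for a sphere: r_cr = 2k/h = 0.0207 m = 2.07 cm.
Outer radius after coating: r₂ = 8.48×10^-4 + 4.65×10^-4 = 0.001313 m.
Since r₁ < r_cr and r₂ ≤ r_cr, the coating moves toward the maximum at r_cr — heat loss rises.
Bare: R = 1/(4πr₁²h) = 4729 K/W; Q = 146.2/4729 = 0.0309 W.
Coated: R = R_cond + R_conv = 2110 K/W; Q = 146.2/2110 = 0.0693 W.

increases: 0.0309 → 0.0693 W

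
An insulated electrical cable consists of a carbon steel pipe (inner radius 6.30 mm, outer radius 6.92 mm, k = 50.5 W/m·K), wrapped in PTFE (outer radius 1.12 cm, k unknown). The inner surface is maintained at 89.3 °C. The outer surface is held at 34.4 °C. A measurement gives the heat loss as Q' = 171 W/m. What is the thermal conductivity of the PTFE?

k = 0.239 W/m·K

ΣR = ΔT/Q' = |89.3 − 34.4|/171 = 0.3211 m·K/W
Known resistances:
  R'_carbon steel = ln(0.00692/0.00630)/(2πk) = 0.09387/(2π·50.5) = 2.958×10^-4 m·K/W
R_PTFE = ΣR − ΣR_known = 0.3211 − 2.958×10^-4 = 0.3208 m·K/W
ln(r₂/r₁)/(2πk) = 0.3208 ⇒ k = 0.4815/(2π·0.3208) = 0.239 W/m·K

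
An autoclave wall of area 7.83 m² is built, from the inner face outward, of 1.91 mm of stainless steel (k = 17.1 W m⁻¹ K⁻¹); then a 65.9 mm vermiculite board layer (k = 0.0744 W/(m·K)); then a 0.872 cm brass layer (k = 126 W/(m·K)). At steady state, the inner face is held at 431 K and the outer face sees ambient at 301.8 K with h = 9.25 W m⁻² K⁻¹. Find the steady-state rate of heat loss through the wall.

Resistance network (inner→outer):
  R_stainless steel = L/(kA) = 0.00191/(17.1·7.83) = 1.427×10^-5 K/W
  R_vermiculite board = L/(kA) = 0.0659/(0.0744·7.83) = 0.1131 K/W
  R_brass = L/(kA) = 0.00872/(126·7.83) = 8.839×10^-6 K/W
  R_conv,out = 1/(hA) = 1/(9.25·7.83) = 0.01381 K/W
ΣR = 1.427×10^-5 + 0.1131 + 8.839×10^-6 + 0.01381 = 0.1269 K/W
Q = ΔT/ΣR = (431 K − 301.8 K)/0.1269 = 1020 W

Q = 1020 W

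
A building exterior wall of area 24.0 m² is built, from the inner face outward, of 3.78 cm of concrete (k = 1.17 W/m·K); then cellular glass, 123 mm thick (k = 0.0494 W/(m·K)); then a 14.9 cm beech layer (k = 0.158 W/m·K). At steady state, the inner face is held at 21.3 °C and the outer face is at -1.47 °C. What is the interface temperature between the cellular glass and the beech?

T = 4.73 °C

Series thermal resistances, inner to outer:
  R_concrete = L/(kA) = 0.0378/(1.17·24.0) = 0.001346 K/W
  R_cellular glass = L/(kA) = 0.123/(0.0494·24.0) = 0.1037 K/W
  R_beech = L/(kA) = 0.149/(0.158·24.0) = 0.03929 K/W
ΣR = 0.001346 + 0.1037 + 0.03929 = 0.1443 K/W
Q = ΔT/ΣR = (21.3 °C − -1.47 °C)/0.1443 = 157.8 W
From the inner boundary to the cellular glass/beech interface, ΣR_partial = 0.1050 K/W.
T_interface = T_in − Q·ΣR_partial = 21.3 °C − (157.8)(0.1050) = 4.73 °C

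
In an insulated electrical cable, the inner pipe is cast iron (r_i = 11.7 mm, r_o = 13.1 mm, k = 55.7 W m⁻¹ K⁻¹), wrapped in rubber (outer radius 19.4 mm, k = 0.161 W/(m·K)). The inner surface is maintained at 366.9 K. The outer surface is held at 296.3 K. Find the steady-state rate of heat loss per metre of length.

Series thermal resistances, inner to outer:
  R'_cast iron = ln(0.0131/0.0117)/(2πk) = 0.1130/(2π·55.7) = 3.229×10^-4 m·K/W
  R'_rubber = ln(0.0194/0.0131)/(2πk) = 0.3927/(2π·0.161) = 0.3882 m·K/W
ΣR = 3.229×10^-4 + 0.3882 = 0.3885 m·K/W
Q' = ΔT/ΣR = (366.9 K − 296.3 K)/0.3885 = 182 W/m

Q' = 182 W/m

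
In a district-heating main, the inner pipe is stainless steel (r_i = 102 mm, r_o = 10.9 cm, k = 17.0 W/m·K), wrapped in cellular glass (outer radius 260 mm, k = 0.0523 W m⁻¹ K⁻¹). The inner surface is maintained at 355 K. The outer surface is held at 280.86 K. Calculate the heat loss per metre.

Resistance network (inner→outer):
  R'_stainless steel = ln(0.109/0.102)/(2πk) = 0.06638/(2π·17.0) = 6.214×10^-4 m·K/W
  R'_cellular glass = ln(0.260/0.109)/(2πk) = 0.8693/(2π·0.0523) = 2.645 m·K/W
ΣR = 6.214×10^-4 + 2.645 = 2.646 m·K/W
Q' = ΔT/ΣR = (355 K − 280.86 K)/2.646 = 28.0 W/m

Q' = 28.0 W/m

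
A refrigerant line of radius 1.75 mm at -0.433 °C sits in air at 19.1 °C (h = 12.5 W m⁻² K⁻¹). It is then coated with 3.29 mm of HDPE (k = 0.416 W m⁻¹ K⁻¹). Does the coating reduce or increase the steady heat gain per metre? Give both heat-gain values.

increases: 2.68 → 6.66 W/m

Critical radius for a cylinder: r_cr = k/h = 0.0333 m = 3.33 cm.
Outer radius after coating: r₂ = 0.00175 + 0.00329 = 0.00504 m.
Since r₁ < r_cr and r₂ ≤ r_cr, the coating moves toward the maximum at r_cr — heat gain rises.
Bare: R = 1/(2πr₁h) = 7.276 m·K/W; Q = 19.533/7.276 = 2.68 W/m.
Coated: R = R_cond + R_conv = 2.931 m·K/W; Q = 19.533/2.931 = 6.66 W/m.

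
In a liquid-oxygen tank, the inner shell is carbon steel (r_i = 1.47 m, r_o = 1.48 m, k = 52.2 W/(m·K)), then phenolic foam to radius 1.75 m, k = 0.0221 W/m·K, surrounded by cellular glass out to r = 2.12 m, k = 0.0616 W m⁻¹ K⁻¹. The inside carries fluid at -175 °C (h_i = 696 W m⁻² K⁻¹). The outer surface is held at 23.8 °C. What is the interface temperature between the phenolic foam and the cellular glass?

T = -27.0 °C

Resistance network (inner→outer):
  R_conv,in = 1/(4πr²h) = 1/(4π·1.47²·696) = 5.291×10^-5 K/W
  R_carbon steel = (1/1.47 − 1/1.48)/(4πk) = 0.004596/(4π·52.2) = 7.007×10^-6 K/W
  R_phenolic foam = (1/1.48 − 1/1.75)/(4πk) = 0.1042/(4π·0.0221) = 0.3754 K/W
  R_cellular glass = (1/1.75 − 1/2.12)/(4πk) = 0.09973/(4π·0.0616) = 0.1288 K/W
ΣR = 5.291×10^-5 + 7.007×10^-6 + 0.3754 + 0.1288 = 0.5043 K/W
Q = ΔT/ΣR = (-175 °C − 23.8 °C)/0.5043 = -394.2 W
From the inner boundary to the phenolic foam/cellular glass interface, ΣR_partial = 0.3755 K/W.
T_interface = T_in − Q·ΣR_partial = -175 °C − (-394.2)(0.3755) = -27.0 °C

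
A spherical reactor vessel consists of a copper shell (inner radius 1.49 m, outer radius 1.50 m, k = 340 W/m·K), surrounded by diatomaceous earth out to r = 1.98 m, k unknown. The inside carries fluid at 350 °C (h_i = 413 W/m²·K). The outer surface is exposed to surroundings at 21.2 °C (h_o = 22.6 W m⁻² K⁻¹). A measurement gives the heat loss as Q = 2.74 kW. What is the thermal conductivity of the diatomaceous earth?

k = 0.108 W/m·K

ΣR = ΔT/Q = |350 − 21.2|/2740 = 0.1200 K/W
Known resistances:
  R_conv,in = 1/(4πr²h) = 1/(4π·1.49²·413) = 8.679×10^-5 K/W
  R_copper = (1/1.49 − 1/1.50)/(4πk) = 0.004474/(4π·340) = 1.047×10^-6 K/W
  R_conv,out = 1/(4πr²h) = 1/(4π·1.98²·22.6) = 8.982×10^-4 K/W
R_diatomaceous earth = ΣR − ΣR_known = 0.1200 − 9.860×10^-4 = 0.1190 K/W
(1/r₁−1/r₂)/(4πk) = 0.1190 ⇒ k = 0.1616/(4π·0.1190) = 0.108 W/m·K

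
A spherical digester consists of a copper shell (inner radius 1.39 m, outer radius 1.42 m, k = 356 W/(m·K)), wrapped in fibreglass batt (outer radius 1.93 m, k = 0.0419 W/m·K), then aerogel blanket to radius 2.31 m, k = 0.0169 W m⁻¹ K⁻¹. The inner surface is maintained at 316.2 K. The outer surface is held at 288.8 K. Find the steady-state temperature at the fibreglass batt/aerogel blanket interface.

T = 303.4 K

Treat each layer as a resistance in series:
  R_copper = (1/1.39 − 1/1.42)/(4πk) = 0.01520/(4π·356) = 3.397×10^-6 K/W
  R_fibreglass batt = (1/1.42 − 1/1.93)/(4πk) = 0.1861/(4π·0.0419) = 0.3534 K/W
  R_aerogel blanket = (1/1.93 − 1/2.31)/(4πk) = 0.08523/(4π·0.0169) = 0.4013 K/W
ΣR = 3.397×10^-6 + 0.3534 + 0.4013 = 0.7547 K/W
Q = ΔT/ΣR = (316.2 K − 288.8 K)/0.7547 = 36.31 W
From the inner boundary to the fibreglass batt/aerogel blanket interface, ΣR_partial = 0.3534 K/W.
T_interface = T_in − Q·ΣR_partial = 316.2 K − (36.31)(0.3534) = 303.4 K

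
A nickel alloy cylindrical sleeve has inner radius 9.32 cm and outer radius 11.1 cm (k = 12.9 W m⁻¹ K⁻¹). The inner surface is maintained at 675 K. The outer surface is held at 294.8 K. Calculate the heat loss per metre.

Q' = 2πk·ΔT/ln(r₂/r₁) = 2π × 12.9 × 380.2 / ln(0.111/0.0932) = 1.76×10^5 W/m

Q' = 176 kW/m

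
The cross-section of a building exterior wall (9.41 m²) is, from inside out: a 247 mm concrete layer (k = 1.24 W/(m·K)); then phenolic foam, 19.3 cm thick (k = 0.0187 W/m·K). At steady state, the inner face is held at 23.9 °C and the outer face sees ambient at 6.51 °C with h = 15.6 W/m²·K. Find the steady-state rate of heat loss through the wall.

Q = 15.5 W

Resistance network (inner→outer):
  R_concrete = L/(kA) = 0.247/(1.24·9.41) = 0.02117 K/W
  R_phenolic foam = L/(kA) = 0.193/(0.0187·9.41) = 1.097 K/W
  R_conv,out = 1/(hA) = 1/(15.6·9.41) = 0.006812 K/W
ΣR = 0.02117 + 1.097 + 0.006812 = 1.125 K/W
Q = ΔT/ΣR = (23.9 °C − 6.51 °C)/1.125 = 15.5 W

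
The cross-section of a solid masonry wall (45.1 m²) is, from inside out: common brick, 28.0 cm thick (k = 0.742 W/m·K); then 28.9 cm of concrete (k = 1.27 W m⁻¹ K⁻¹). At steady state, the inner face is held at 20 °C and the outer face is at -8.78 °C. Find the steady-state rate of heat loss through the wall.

Treat each layer as a resistance in series:
  R_common brick = L/(kA) = 0.280/(0.742·45.1) = 0.008367 K/W
  R_concrete = L/(kA) = 0.289/(1.27·45.1) = 0.005046 K/W
ΣR = 0.008367 + 0.005046 = 0.01341 K/W
Q = ΔT/ΣR = (20 °C − -8.78 °C)/0.01341 = 2150 W

Q = 2150 W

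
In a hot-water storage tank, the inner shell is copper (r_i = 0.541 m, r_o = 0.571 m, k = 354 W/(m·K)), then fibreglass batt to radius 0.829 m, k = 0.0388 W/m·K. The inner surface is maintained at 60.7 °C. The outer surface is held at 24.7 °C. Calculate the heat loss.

Q = 32.2 W

Resistance network (inner→outer):
  R_copper = (1/0.541 − 1/0.571)/(4πk) = 0.09712/(4π·354) = 2.183×10^-5 K/W
  R_fibreglass batt = (1/0.571 − 1/0.829)/(4πk) = 0.5450/(4π·0.0388) = 1.118 K/W
ΣR = 2.183×10^-5 + 1.118 = 1.118 K/W
Q = ΔT/ΣR = (60.7 °C − 24.7 °C)/1.118 = 32.2 W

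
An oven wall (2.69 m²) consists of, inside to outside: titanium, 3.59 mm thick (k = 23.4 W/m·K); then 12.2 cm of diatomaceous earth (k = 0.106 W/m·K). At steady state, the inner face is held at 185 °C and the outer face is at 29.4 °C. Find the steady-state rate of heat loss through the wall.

Q = 364 W

Series thermal resistances, inner to outer:
  R_titanium = L/(kA) = 0.00359/(23.4·2.69) = 5.703×10^-5 K/W
  R_diatomaceous earth = L/(kA) = 0.122/(0.106·2.69) = 0.4279 K/W
ΣR = 5.703×10^-5 + 0.4279 = 0.4280 K/W
Q = ΔT/ΣR = (185 °C − 29.4 °C)/0.4280 = 364 W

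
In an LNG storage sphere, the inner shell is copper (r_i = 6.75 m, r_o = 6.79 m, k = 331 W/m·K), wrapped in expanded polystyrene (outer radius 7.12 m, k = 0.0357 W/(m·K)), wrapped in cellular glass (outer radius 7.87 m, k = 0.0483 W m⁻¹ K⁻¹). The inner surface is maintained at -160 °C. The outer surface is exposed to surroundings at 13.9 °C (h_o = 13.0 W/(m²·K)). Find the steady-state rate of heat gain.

Resistance network (inner→outer):
  R_copper = (1/6.75 − 1/6.79)/(4πk) = 8.727×10^-4/(4π·331) = 2.098×10^-7 K/W
  R_expanded polystyrene = (1/6.79 − 1/7.12)/(4πk) = 0.006826/(4π·0.0357) = 0.01522 K/W
  R_cellular glass = (1/7.12 − 1/7.87)/(4πk) = 0.01338/(4π·0.0483) = 0.02205 K/W
  R_conv,out = 1/(4πr²h) = 1/(4π·7.87²·13.0) = 9.883×10^-5 K/W
ΣR = 2.098×10^-7 + 0.01522 + 0.02205 + 9.883×10^-5 = 0.03737 K/W
Q = ΔT/ΣR = (-160 °C − 13.9 °C)/0.03737 = -4650 W
(Negative Q ⇒ heat flows inward; heat gain = 4650 W.)

Q = 4.65 kW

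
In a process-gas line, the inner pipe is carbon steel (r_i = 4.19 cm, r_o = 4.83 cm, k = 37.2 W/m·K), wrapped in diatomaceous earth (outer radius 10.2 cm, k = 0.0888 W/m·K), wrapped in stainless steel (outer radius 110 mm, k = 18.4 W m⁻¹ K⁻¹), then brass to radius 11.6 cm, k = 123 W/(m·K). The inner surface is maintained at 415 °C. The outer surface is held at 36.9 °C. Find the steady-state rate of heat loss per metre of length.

Q' = 282 W/m

Resistance network (inner→outer):
  R'_carbon steel = ln(0.0483/0.0419)/(2πk) = 0.1421/(2π·37.2) = 6.082×10^-4 m·K/W
  R'_diatomaceous earth = ln(0.102/0.0483)/(2πk) = 0.7475/(2π·0.0888) = 1.340 m·K/W
  R'_stainless steel = ln(0.110/0.102)/(2πk) = 0.07551/(2π·18.4) = 6.531×10^-4 m·K/W
  R'_brass = ln(0.116/0.110)/(2πk) = 0.05311/(2π·123) = 6.872×10^-5 m·K/W
ΣR = 6.082×10^-4 + 1.340 + 6.531×10^-4 + 6.872×10^-5 = 1.341 m·K/W
Q' = ΔT/ΣR = (415 °C − 36.9 °C)/1.341 = 282 W/m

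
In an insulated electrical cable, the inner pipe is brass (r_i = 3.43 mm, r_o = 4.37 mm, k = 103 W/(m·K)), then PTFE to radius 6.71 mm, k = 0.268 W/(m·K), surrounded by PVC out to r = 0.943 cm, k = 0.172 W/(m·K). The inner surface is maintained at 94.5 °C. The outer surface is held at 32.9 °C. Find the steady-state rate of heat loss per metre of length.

Resistance network (inner→outer):
  R'_brass = ln(0.00437/0.00343)/(2πk) = 0.2422/(2π·103) = 3.743×10^-4 m·K/W
  R'_PTFE = ln(0.00671/0.00437)/(2πk) = 0.4288/(2π·0.268) = 0.2547 m·K/W
  R'_PVC = ln(0.00943/0.00671)/(2πk) = 0.3403/(2π·0.172) = 0.3149 m·K/W
ΣR = 3.743×10^-4 + 0.2547 + 0.3149 = 0.5700 m·K/W
Q' = ΔT/ΣR = (94.5 °C − 32.9 °C)/0.5700 = 108 W/m

Q' = 108 W/m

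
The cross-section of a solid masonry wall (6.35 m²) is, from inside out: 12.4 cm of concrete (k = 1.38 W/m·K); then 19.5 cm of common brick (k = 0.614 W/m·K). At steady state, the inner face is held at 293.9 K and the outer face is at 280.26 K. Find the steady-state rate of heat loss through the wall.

Q = 213 W

Resistance network (inner→outer):
  R_concrete = L/(kA) = 0.124/(1.38·6.35) = 0.01415 K/W
  R_common brick = L/(kA) = 0.195/(0.614·6.35) = 0.05001 K/W
ΣR = 0.01415 + 0.05001 = 0.06416 K/W
Q = ΔT/ΣR = (293.9 K − 280.26 K)/0.06416 = 213 W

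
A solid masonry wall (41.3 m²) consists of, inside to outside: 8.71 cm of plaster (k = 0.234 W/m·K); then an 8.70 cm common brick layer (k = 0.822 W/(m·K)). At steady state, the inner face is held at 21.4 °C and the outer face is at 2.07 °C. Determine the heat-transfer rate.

Q = 1670 W

Treat each layer as a resistance in series:
  R_plaster = L/(kA) = 0.0871/(0.234·41.3) = 0.009013 K/W
  R_common brick = L/(kA) = 0.0870/(0.822·41.3) = 0.002563 K/W
ΣR = 0.009013 + 0.002563 = 0.01158 K/W
Q = ΔT/ΣR = (21.4 °C − 2.07 °C)/0.01158 = 1670 W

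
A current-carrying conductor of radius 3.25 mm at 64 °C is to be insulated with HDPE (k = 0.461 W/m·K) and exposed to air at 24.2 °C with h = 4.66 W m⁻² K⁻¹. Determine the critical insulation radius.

r_cr = 9.89 cm

For a cylinder, r_cr = k_ins/h = 0.461/4.66 = 0.0989 m = 9.89 cm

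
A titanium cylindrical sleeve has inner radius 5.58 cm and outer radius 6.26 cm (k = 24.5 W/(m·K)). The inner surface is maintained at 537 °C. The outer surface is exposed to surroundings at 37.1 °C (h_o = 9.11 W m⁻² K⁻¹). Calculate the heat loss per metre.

Q' = 1790 W/m

Resistance network (inner→outer):
  R'_titanium = ln(0.0626/0.0558)/(2πk) = 0.1150/(2π·24.5) = 7.470×10^-4 m·K/W
  R'_conv,out = 1/(2πr h) = 1/(2π·0.0626·9.11) = 0.2791 m·K/W
ΣR = 7.470×10^-4 + 0.2791 = 0.2798 m·K/W
Q' = ΔT/ΣR = (537 °C − 37.1 °C)/0.2798 = 1790 W/m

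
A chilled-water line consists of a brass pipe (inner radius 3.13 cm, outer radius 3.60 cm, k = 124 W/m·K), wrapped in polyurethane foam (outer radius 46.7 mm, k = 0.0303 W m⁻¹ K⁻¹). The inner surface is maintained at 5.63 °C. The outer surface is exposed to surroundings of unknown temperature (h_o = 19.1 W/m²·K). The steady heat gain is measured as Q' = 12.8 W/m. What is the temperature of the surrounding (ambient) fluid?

Sum the resistances:
  R'_brass = ln(0.0360/0.0313)/(2πk) = 0.1399/(2π·124) = 1.796×10^-4 m·K/W
  R'_polyurethane foam = ln(0.0467/0.0360)/(2πk) = 0.2602/(2π·0.0303) = 1.367 m·K/W
  R'_conv,out = 1/(2πr h) = 1/(2π·0.0467·19.1) = 0.1784 m·K/W
ΣR = 1.545 m·K/W
ΔT = Q'·ΣR = 12.8 × 1.545 = 19.78 K
Heat flows inward, so T_out = T_in + ΔT = 5.63 + 19.78 = 25.4 °C

T_out = 25.4 °C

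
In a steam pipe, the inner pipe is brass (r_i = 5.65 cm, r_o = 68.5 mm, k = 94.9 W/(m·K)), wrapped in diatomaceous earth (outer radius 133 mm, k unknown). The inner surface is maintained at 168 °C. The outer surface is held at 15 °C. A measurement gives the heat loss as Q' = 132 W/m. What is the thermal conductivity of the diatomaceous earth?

k = 0.0911 W/m·K

ΣR = ΔT/Q' = |168 − 15|/132 = 1.159 m·K/W
Known resistances:
  R'_brass = ln(0.0685/0.0565)/(2πk) = 0.1926/(2π·94.9) = 3.230×10^-4 m·K/W
R_diatomaceous earth = ΣR − ΣR_known = 1.159 − 3.230×10^-4 = 1.159 m·K/W
ln(r₂/r₁)/(2πk) = 1.159 ⇒ k = 0.6635/(2π·1.159) = 0.0911 W/m·K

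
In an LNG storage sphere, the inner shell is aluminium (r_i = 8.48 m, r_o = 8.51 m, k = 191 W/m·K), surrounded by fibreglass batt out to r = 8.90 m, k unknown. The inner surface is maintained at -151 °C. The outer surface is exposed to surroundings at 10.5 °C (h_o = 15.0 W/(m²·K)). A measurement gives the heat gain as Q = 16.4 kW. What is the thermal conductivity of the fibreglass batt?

ΣR = ΔT/Q = |-151 − 10.5|/16400 = 0.009848 K/W
Known resistances:
  R_aluminium = (1/8.48 − 1/8.51)/(4πk) = 4.157×10^-4/(4π·191) = 1.732×10^-7 K/W
  R_conv,out = 1/(4πr²h) = 1/(4π·8.90²·15.0) = 6.698×10^-5 K/W
R_fibreglass batt = ΣR − ΣR_known = 0.009848 − 6.715×10^-5 = 0.009781 K/W
(1/r₁−1/r₂)/(4πk) = 0.009781 ⇒ k = 0.005149/(4π·0.009781) = 0.0419 W/m·K

k = 0.0419 W/m·K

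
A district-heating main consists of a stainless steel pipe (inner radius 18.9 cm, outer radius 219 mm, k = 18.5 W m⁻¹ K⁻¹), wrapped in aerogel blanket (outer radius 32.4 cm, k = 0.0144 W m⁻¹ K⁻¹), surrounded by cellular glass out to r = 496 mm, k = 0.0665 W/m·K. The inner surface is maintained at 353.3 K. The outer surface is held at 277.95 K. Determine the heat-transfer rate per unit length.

Q' = 14.1 W/m

Series thermal resistances, inner to outer:
  R'_stainless steel = ln(0.219/0.189)/(2πk) = 0.1473/(2π·18.5) = 0.001267 m·K/W
  R'_aerogel blanket = ln(0.324/0.219)/(2πk) = 0.3917/(2π·0.0144) = 4.329 m·K/W
  R'_cellular glass = ln(0.496/0.324)/(2πk) = 0.4258/(2π·0.0665) = 1.019 m·K/W
ΣR = 0.001267 + 4.329 + 1.019 = 5.349 m·K/W
Q' = ΔT/ΣR = (353.3 K − 277.95 K)/5.349 = 14.1 W/m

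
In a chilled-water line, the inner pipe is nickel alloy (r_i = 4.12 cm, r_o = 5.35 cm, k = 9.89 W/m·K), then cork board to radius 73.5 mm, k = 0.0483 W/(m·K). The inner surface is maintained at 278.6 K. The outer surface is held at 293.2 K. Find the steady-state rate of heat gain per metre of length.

Q' = 13.9 W/m

Series thermal resistances, inner to outer:
  R'_nickel alloy = ln(0.0535/0.0412)/(2πk) = 0.2612/(2π·9.89) = 0.004204 m·K/W
  R'_cork board = ln(0.0735/0.0535)/(2πk) = 0.3176/(2π·0.0483) = 1.047 m·K/W
ΣR = 0.004204 + 1.047 = 1.051 m·K/W
Q' = ΔT/ΣR = (278.6 K − 293.2 K)/1.051 = -13.9 W/m
(Negative Q' ⇒ heat flows inward; heat gain = 13.9 W/m.)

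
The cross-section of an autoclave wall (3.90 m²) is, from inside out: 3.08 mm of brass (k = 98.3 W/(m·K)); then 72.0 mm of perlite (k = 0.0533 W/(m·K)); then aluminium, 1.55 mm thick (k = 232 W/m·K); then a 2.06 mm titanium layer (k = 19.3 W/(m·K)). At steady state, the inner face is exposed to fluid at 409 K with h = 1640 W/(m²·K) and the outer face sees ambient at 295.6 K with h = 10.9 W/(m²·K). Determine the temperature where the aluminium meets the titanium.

T = 302.8 K

Series thermal resistances, inner to outer:
  R_conv,in = 1/(hA) = 1/(1640·3.90) = 1.563×10^-4 K/W
  R_brass = L/(kA) = 0.00308/(98.3·3.90) = 8.034×10^-6 K/W
  R_perlite = L/(kA) = 0.0720/(0.0533·3.90) = 0.3464 K/W
  R_aluminium = L/(kA) = 0.00155/(232·3.90) = 1.713×10^-6 K/W
  R_titanium = L/(kA) = 0.00206/(19.3·3.90) = 2.737×10^-5 K/W
  R_conv,out = 1/(hA) = 1/(10.9·3.90) = 0.02352 K/W
ΣR = 1.563×10^-4 + 8.034×10^-6 + 0.3464 + 1.713×10^-6 + 2.737×10^-5 + 0.02352 = 0.3701 K/W
Q = ΔT/ΣR = (409 K − 295.6 K)/0.3701 = 306.4 W
From the inner boundary to the aluminium/titanium interface, ΣR_partial = 0.3466 K/W.
T_interface = T_in − Q·ΣR_partial = 409 K − (306.4)(0.3466) = 302.8 K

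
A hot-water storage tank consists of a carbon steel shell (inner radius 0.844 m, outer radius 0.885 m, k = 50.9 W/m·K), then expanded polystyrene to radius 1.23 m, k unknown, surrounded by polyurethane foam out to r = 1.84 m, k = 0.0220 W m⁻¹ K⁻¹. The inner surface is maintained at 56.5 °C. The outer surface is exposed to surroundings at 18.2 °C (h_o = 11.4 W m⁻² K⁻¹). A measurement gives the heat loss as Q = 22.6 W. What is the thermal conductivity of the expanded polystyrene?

k = 0.0351 W/m·K

ΣR = ΔT/Q = |56.5 − 18.2|/22.6 = 1.695 K/W
Known resistances:
  R_carbon steel = (1/0.844 − 1/0.885)/(4πk) = 0.05489/(4π·50.9) = 8.582×10^-5 K/W
  R_polyurethane foam = (1/1.23 − 1/1.84)/(4πk) = 0.2695/(4π·0.0220) = 0.9749 K/W
  R_conv,out = 1/(4πr²h) = 1/(4π·1.84²·11.4) = 0.002062 K/W
R_expanded polystyrene = ΣR − ΣR_known = 1.695 − 0.9770 = 0.7180 K/W
(1/r₁−1/r₂)/(4πk) = 0.7180 ⇒ k = 0.3169/(4π·0.7180) = 0.0351 W/m·K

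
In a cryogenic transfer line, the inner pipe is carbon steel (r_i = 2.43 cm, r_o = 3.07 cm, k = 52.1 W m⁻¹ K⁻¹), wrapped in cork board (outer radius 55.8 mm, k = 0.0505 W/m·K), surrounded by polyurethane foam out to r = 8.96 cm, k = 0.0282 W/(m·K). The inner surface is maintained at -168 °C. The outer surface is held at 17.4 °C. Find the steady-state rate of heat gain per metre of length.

Q' = 40.7 W/m

Series thermal resistances, inner to outer:
  R'_carbon steel = ln(0.0307/0.0243)/(2πk) = 0.2338/(2π·52.1) = 7.142×10^-4 m·K/W
  R'_cork board = ln(0.0558/0.0307)/(2πk) = 0.5975/(2π·0.0505) = 1.883 m·K/W
  R'_polyurethane foam = ln(0.0896/0.0558)/(2πk) = 0.4736/(2π·0.0282) = 2.673 m·K/W
ΣR = 7.142×10^-4 + 1.883 + 2.673 = 4.557 m·K/W
Q' = ΔT/ΣR = (-168 °C − 17.4 °C)/4.557 = -40.7 W/m
(Negative Q' ⇒ heat flows inward; heat gain = 40.7 W/m.)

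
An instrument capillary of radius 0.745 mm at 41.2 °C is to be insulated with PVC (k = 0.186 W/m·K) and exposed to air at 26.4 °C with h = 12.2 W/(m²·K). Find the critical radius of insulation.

r_cr = 1.52 cm

For a cylinder, r_cr = k_ins/h = 0.186/12.2 = 0.0152 m = 1.52 cm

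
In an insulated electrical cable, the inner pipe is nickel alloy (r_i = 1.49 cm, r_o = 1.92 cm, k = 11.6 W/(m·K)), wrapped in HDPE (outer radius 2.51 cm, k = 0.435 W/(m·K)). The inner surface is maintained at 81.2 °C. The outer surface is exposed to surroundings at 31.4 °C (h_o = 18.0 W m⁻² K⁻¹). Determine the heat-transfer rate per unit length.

Q' = 110 W/m

Series thermal resistances, inner to outer:
  R'_nickel alloy = ln(0.0192/0.0149)/(2πk) = 0.2535/(2π·11.6) = 0.003479 m·K/W
  R'_HDPE = ln(0.0251/0.0192)/(2πk) = 0.2680/(2π·0.435) = 0.09804 m·K/W
  R'_conv,out = 1/(2πr h) = 1/(2π·0.0251·18.0) = 0.3523 m·K/W
ΣR = 0.003479 + 0.09804 + 0.3523 = 0.4538 m·K/W
Q' = ΔT/ΣR = (81.2 °C − 31.4 °C)/0.4538 = 110 W/m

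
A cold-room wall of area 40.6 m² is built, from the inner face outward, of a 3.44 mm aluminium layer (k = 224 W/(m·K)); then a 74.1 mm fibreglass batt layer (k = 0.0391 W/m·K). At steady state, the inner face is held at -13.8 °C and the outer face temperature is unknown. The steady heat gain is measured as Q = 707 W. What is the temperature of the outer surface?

T_out = 19.2 °C

Sum the resistances:
  R_aluminium = L/(kA) = 0.00344/(224·40.6) = 3.783×10^-7 K/W
  R_fibreglass batt = L/(kA) = 0.0741/(0.0391·40.6) = 0.04668 K/W
ΣR = 0.04668 K/W
ΔT = Q·ΣR = 707 × 0.04668 = 33.00 K
Heat flows inward, so T_out = T_in + ΔT = -13.8 + 33.00 = 19.2 °C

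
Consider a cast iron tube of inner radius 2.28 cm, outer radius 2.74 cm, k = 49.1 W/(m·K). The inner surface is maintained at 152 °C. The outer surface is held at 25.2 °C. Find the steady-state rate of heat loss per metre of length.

Q' = 2πk·ΔT/ln(r₂/r₁) = 2π × 49.1 × 126.8 / ln(0.0274/0.0228) = 2.13×10^5 W/m

Q' = 2.13×10^5 W/m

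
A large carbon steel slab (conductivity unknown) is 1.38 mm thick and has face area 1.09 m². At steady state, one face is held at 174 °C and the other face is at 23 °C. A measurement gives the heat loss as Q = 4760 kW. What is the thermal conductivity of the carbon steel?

ΣR = ΔT/Q = |174 − 23|/4.76×10^6 = 3.172×10^-5 K/W
L/(kA) = 3.172×10^-5 ⇒ k = 0.00138/(3.172×10^-5·1.09) = 39.9 W/m·K

k = 39.9 W/m·K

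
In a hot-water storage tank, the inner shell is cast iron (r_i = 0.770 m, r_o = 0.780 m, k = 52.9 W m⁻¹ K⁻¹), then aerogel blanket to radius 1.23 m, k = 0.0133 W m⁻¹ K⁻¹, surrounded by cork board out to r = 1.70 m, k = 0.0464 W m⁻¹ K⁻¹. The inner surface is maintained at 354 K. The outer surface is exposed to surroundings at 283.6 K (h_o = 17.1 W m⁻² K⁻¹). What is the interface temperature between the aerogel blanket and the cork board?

Treat each layer as a resistance in series:
  R_cast iron = (1/0.770 − 1/0.780)/(4πk) = 0.01665/(4π·52.9) = 2.505×10^-5 K/W
  R_aerogel blanket = (1/0.780 − 1/1.23)/(4πk) = 0.4690/(4π·0.0133) = 2.806 K/W
  R_cork board = (1/1.23 − 1/1.70)/(4πk) = 0.2248/(4π·0.0464) = 0.3855 K/W
  R_conv,out = 1/(4πr²h) = 1/(4π·1.70²·17.1) = 0.001610 K/W
ΣR = 2.505×10^-5 + 2.806 + 0.3855 + 0.001610 = 3.193 K/W
Q = ΔT/ΣR = (354 K − 283.6 K)/3.193 = 22.05 W
From the inner boundary to the aerogel blanket/cork board interface, ΣR_partial = 2.806 K/W.
T_interface = T_in − Q·ΣR_partial = 354 K − (22.05)(2.806) = 292.1 K

T = 292.1 K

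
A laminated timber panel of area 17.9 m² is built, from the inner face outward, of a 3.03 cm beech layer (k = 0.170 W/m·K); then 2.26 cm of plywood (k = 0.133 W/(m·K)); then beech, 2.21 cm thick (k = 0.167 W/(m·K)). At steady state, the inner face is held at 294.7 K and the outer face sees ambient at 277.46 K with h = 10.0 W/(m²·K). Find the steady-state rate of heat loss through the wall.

Resistance network (inner→outer):
  R_beech = L/(kA) = 0.0303/(0.170·17.9) = 0.009957 K/W
  R_plywood = L/(kA) = 0.0226/(0.133·17.9) = 0.009493 K/W
  R_beech = L/(kA) = 0.0221/(0.167·17.9) = 0.007393 K/W
  R_conv,out = 1/(hA) = 1/(10.0·17.9) = 0.005587 K/W
ΣR = 0.009957 + 0.009493 + 0.007393 + 0.005587 = 0.03243 K/W
Q = ΔT/ΣR = (294.7 K − 277.46 K)/0.03243 = 532 W

Q = 532 W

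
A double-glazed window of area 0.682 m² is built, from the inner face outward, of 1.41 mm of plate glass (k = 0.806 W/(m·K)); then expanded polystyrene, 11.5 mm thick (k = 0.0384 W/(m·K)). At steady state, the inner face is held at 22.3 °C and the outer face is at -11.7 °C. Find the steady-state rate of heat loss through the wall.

Q = 77.0 W

Series thermal resistances, inner to outer:
  R_plate glass = L/(kA) = 0.00141/(0.806·0.682) = 0.002565 K/W
  R_expanded polystyrene = L/(kA) = 0.0115/(0.0384·0.682) = 0.4391 K/W
ΣR = 0.002565 + 0.4391 = 0.4417 K/W
Q = ΔT/ΣR = (22.3 °C − -11.7 °C)/0.4417 = 77.0 W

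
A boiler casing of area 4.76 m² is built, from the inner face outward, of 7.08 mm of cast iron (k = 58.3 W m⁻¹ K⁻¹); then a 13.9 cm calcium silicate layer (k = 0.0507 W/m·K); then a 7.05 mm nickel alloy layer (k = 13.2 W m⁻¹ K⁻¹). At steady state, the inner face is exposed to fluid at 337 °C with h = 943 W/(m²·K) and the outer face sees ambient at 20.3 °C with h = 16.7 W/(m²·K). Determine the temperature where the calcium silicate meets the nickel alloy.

Series thermal resistances, inner to outer:
  R_conv,in = 1/(hA) = 1/(943·4.76) = 2.228×10^-4 K/W
  R_cast iron = L/(kA) = 0.00708/(58.3·4.76) = 2.551×10^-5 K/W
  R_calcium silicate = L/(kA) = 0.139/(0.0507·4.76) = 0.5760 K/W
  R_nickel alloy = L/(kA) = 0.00705/(13.2·4.76) = 1.122×10^-4 K/W
  R_conv,out = 1/(hA) = 1/(16.7·4.76) = 0.01258 K/W
ΣR = 2.228×10^-4 + 2.551×10^-5 + 0.5760 + 1.122×10^-4 + 0.01258 = 0.5889 K/W
Q = ΔT/ΣR = (337 °C − 20.3 °C)/0.5889 = 537.8 W
From the inner boundary to the calcium silicate/nickel alloy interface, ΣR_partial = 0.5762 K/W.
T_interface = T_in − Q·ΣR_partial = 337 °C − (537.8)(0.5762) = 27.1 °C

T = 27.1 °C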